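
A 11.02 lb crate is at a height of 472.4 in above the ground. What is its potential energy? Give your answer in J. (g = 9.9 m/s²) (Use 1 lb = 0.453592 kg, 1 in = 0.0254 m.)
Convert to SI: m = 4.99858 kg, h = 11.999 m
PE = mgh = (4.99858)(9.9)(11.999) = 593.8 J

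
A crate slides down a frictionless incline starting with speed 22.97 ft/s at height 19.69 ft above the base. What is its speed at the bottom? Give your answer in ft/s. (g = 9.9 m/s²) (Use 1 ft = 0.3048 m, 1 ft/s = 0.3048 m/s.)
Convert to SI: v₀ = 7.00126 m/s, h = 6.00151 m
½mv₀² + mgh = ½mv² ⇒ v = √(v₀² + 2gh) = √(7.00126² + 2·9.9·6.00151) = 12.9556 m/s = 42.51 ft/s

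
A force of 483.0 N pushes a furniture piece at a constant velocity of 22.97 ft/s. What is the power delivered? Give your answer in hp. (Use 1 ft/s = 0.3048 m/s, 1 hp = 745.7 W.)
Convert to SI: F = 483.0 N, v = 7.00126 m/s
P = Fv = (483.0)(7.00126) = 3381.61 W = 4.535 hp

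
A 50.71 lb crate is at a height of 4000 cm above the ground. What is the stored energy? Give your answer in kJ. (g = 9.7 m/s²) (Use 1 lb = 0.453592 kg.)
Convert to SI: m = 23.0017 kg, h = 40.0 m
PE = mgh = (23.0017)(9.7)(40.0) = 8924.64 J = 8.925 kJ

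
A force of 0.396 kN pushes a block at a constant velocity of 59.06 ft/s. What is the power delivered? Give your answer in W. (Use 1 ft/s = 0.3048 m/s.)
Convert to SI: F = 396.0 N, v = 18.0015 m/s
P = Fv = (396.0)(18.0015) = 7129 W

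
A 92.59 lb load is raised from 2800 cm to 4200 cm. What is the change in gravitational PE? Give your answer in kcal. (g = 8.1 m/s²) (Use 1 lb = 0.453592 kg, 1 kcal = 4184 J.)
Convert to SI: m = 41.9981 kg, Δh = 14.0 m
ΔPE = mgΔh = (41.9981)(8.1)(14.0) = 4762.58 J = 1.138 kcal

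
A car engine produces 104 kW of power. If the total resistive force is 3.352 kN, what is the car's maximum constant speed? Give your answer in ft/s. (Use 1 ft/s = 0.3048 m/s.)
Convert to SI: F = 3352.0 N
P = Fv ⇒ v = P/F = 104000 W/3352.0 N = 31.0263 m/s = 101.8 ft/s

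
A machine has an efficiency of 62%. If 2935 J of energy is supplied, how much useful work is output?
W_out = η·W_in = 0.62·2935 = 1819.7 J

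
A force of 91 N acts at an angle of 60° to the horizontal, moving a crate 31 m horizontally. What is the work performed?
W = F·d·cosθ = (91)(31)cos(60°) = 1411 J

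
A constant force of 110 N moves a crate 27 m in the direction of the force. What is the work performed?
W = F·d = (110)(27) = 2970 J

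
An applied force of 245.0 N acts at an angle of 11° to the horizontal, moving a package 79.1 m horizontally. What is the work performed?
W = F·d·cosθ = (245.0)(79.1)cos(11°) = 19020 J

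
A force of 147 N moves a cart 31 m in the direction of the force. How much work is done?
W = F·d = (147)(31) = 4557 J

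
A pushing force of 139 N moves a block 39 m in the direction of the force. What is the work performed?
W = F·d = (139)(39) = 5421 J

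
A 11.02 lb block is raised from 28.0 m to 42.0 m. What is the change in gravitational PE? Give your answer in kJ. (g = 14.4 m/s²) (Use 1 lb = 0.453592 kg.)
Convert to SI: m = 4.99858 kg, Δh = 14.0 m
ΔPE = mgΔh = (4.99858)(14.4)(14.0) = 1007.71 J = 1.008 kJ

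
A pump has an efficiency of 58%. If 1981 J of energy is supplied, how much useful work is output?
W_out = η·W_in = 0.58·1981 = 1148.98 J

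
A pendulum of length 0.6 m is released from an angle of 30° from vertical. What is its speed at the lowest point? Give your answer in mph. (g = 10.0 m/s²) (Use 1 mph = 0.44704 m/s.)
h = L(1 − cosθ) = 0.6(1 − cos30°) = 0.0803848 m
v = √(2gh) = √(2·10.0·0.0803848) = 1.26795 m/s = 2.836 mph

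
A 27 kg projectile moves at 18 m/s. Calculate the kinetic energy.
KE = ½mv² = ½(27)(18)² = 4374.0 J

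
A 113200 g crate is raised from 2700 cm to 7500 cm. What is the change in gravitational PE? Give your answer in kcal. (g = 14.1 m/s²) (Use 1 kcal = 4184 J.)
Convert to SI: m = 113.2 kg, Δh = 48.0 m
ΔPE = mgΔh = (113.2)(14.1)(48.0) = 76613.8 J = 18.31 kcal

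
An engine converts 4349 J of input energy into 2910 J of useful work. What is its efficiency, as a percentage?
η = W_out/W_in = 2910/4349 = 66.91%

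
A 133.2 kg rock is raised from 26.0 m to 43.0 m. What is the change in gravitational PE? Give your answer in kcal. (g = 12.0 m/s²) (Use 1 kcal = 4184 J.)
ΔPE = mgΔh = (133.2)(12.0)(17.0) = 27172.8 J = 6.494 kcal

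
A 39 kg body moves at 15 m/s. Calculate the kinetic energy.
KE = ½mv² = ½(39)(15)² = 4387.5 J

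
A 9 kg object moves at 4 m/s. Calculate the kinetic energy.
KE = ½mv² = ½(9)(4)² = 72.0 J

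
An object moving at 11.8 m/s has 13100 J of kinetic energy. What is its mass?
m = 2·KE/v² = 2·13100/(11.8)² = 188.2 kg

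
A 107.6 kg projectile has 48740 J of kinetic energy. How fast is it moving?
v = √(2·KE/m) = √(2·48740/107.6) = 30.1 m/s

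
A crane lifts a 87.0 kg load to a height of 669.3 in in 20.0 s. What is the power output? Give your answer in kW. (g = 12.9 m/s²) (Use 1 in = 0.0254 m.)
Convert to SI: m = 87.0 kg, h = 17.0002 m, t = 20.0 s
P = mgh/t = (87.0)(12.9)(17.0002)/20.0 = 953.967 W = 0.954 kW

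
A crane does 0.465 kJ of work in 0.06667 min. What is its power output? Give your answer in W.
Convert to SI: W = 465.0 J, t = 4.0002 s
P = W/t = 465.0/4.0002 = 116.2 W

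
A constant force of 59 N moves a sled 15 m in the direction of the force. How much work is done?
W = F·d = (59)(15) = 885.0 J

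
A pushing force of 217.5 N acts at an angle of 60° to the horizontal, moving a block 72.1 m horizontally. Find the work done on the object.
W = F·d·cosθ = (217.5)(72.1)cos(60°) = 7841 J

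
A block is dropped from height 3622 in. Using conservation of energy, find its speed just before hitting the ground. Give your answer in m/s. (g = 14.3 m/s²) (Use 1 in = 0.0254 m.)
Convert to SI: h = 91.9988 m
mgh = ½mv² ⇒ v = √(2gh) = √(2·14.3·91.9988) = 51.29 m/s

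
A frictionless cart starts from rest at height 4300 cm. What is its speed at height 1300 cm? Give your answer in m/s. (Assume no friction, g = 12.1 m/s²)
Convert to SI: h₁−h₂ = 30.0 m
mgh₁ = mgh₂ + ½mv² ⇒ v = √(2g(h₁−h₂)) = √(2·12.1·30.0) = 26.94 m/s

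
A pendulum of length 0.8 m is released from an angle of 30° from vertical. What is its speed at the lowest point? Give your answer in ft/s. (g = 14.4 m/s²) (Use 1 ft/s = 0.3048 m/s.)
h = L(1 − cosθ) = 0.8(1 − cos30°) = 0.10718 m
v = √(2gh) = √(2·14.4·0.10718) = 1.75692 m/s = 5.764 ft/s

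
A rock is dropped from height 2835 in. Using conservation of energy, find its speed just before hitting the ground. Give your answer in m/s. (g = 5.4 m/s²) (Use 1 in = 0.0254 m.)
Convert to SI: h = 72.009 m
mgh = ½mv² ⇒ v = √(2gh) = √(2·5.4·72.009) = 27.89 m/s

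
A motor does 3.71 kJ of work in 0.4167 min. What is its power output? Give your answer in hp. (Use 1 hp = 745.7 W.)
Convert to SI: W = 3710.0 J, t = 25.002 s
P = W/t = 3710.0/25.002 = 148.388 W = 0.199 hp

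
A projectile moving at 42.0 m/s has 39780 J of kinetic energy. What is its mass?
m = 2·KE/v² = 2·39780/(42.0)² = 45.1 kg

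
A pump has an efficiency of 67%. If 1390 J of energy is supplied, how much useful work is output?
W_out = η·W_in = 0.67·1390 = 931.3 J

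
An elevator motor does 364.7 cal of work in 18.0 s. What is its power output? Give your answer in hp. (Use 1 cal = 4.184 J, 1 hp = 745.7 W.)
Convert to SI: W = 1525.9 J, t = 18.0 s
P = W/t = 1525.9/18.0 = 84.7725 W = 0.1137 hp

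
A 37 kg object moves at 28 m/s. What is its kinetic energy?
KE = ½mv² = ½(37)(28)² = 14504.0 J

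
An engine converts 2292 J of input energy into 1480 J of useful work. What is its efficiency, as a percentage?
η = W_out/W_in = 1480/2292 = 64.57%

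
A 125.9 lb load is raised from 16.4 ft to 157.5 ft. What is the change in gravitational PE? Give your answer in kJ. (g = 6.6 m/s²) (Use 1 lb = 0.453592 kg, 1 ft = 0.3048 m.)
Convert to SI: m = 57.1072 kg, Δh = 43.0073 m
ΔPE = mgΔh = (57.1072)(6.6)(43.0073) = 16209.8 J = 16.21 kJ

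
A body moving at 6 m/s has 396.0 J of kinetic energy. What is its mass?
m = 2·KE/v² = 2·396.0/(6)² = 22.0 kg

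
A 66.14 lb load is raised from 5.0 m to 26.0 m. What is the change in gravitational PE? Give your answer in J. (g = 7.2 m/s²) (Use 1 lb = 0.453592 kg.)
Convert to SI: m = 30.0006 kg, Δh = 21.0 m
ΔPE = mgΔh = (30.0006)(7.2)(21.0) = 4536 J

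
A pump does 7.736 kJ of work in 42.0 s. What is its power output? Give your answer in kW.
Convert to SI: W = 7736.0 J, t = 42.0 s
P = W/t = 7736.0/42.0 = 184.19 W = 0.1842 kW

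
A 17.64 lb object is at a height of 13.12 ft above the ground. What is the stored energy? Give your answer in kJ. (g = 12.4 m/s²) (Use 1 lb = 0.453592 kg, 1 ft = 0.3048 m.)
Convert to SI: m = 8.00136 kg, h = 3.99898 m
PE = mgh = (8.00136)(12.4)(3.99898) = 396.766 J = 0.3968 kJ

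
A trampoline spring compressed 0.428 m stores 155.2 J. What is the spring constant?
k = 2·PE/x² = 2·155.2/(0.428)² = 1694 N/m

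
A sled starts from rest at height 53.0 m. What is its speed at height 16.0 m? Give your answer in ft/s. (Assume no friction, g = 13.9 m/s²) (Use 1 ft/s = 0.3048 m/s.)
mgh₁ = mgh₂ + ½mv² ⇒ v = √(2g(h₁−h₂)) = √(2·13.9·37.0) = 32.0718 m/s = 105.2 ft/s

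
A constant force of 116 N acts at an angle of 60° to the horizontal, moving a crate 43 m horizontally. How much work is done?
W = F·d·cosθ = (116)(43)cos(60°) = 2494 J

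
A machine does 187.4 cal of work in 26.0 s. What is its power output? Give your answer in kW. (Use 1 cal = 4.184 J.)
Convert to SI: W = 784.082 J, t = 26.0 s
P = W/t = 784.082/26.0 = 30.157 W = 0.03016 kW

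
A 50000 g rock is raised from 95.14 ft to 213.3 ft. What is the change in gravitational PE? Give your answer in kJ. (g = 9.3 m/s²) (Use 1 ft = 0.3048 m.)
Convert to SI: m = 50.0 kg, Δh = 36.0152 m
ΔPE = mgΔh = (50.0)(9.3)(36.0152) = 16747.1 J = 16.75 kJ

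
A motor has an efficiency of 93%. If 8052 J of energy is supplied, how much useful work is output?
W_out = η·W_in = 0.93·8052 = 7488.36 J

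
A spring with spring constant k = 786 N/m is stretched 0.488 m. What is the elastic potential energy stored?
PE = ½kx² = ½(786)(0.488)² = 93.59 J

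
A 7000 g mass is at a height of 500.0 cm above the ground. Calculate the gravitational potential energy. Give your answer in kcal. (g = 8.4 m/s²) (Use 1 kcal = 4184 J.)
Convert to SI: m = 7.0 kg, h = 5.0 m
PE = mgh = (7.0)(8.4)(5.0) = 294.0 J = 0.07027 kcal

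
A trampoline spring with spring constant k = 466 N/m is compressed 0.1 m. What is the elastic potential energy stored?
PE = ½kx² = ½(466)(0.1)² = 2.33 J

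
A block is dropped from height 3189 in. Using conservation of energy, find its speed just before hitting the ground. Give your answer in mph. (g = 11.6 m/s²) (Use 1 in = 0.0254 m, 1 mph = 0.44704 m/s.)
Convert to SI: h = 81.0006 m
mgh = ½mv² ⇒ v = √(2gh) = √(2·11.6·81.0006) = 43.3499 m/s = 96.97 mph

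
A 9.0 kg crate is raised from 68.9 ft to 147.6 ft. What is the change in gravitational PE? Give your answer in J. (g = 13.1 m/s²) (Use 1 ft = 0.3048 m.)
Convert to SI: m = 9.0 kg, Δh = 23.9878 m
ΔPE = mgΔh = (9.0)(13.1)(23.9878) = 2828 J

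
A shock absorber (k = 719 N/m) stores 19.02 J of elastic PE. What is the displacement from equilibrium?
x = √(2·PE/k) = √(2·19.02/719) = 0.23 m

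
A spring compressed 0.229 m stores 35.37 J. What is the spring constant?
k = 2·PE/x² = 2·35.37/(0.229)² = 1349 N/m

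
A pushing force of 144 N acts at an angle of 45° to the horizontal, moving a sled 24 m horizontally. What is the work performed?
W = F·d·cosθ = (144)(24)cos(45°) = 2444 J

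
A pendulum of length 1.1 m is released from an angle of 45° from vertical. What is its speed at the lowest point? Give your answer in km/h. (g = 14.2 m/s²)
h = L(1 − cosθ) = 1.1(1 − cos45°) = 0.322183 m
v = √(2gh) = √(2·14.2·0.322183) = 3.02489 m/s = 10.89 km/h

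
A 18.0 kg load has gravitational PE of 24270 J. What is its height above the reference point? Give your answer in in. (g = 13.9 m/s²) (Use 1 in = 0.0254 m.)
h = PE/(mg) = 24270.0/(18.0·13.9) = 97.0024 m = 3819 in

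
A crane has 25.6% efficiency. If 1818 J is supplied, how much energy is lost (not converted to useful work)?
W_lost = W_in(1 − η) = 1818·(1 − 0.256) = 1353 J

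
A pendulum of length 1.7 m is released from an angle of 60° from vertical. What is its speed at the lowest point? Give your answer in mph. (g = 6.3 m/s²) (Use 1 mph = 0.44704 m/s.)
h = L(1 − cosθ) = 1.7(1 − cos60°) = 0.85 m
v = √(2gh) = √(2·6.3·0.85) = 3.27261 m/s = 7.321 mph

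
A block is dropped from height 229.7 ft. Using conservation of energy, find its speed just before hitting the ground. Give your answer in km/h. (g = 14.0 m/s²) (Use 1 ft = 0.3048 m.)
Convert to SI: h = 70.0126 m
mgh = ½mv² ⇒ v = √(2gh) = √(2·14.0·70.0126) = 44.2759 m/s = 159.4 km/h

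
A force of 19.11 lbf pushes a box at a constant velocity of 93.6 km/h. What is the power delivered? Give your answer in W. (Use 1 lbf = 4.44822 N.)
Convert to SI: F = 85.0055 N, v = 26.0 m/s
P = Fv = (85.0055)(26.0) = 2210 W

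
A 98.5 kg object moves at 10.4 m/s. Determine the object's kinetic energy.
KE = ½mv² = ½(98.5)(10.4)² = 5327 J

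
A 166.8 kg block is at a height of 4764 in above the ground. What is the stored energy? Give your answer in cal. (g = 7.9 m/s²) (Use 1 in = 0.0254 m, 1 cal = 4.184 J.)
Convert to SI: m = 166.8 kg, h = 121.006 m
PE = mgh = (166.8)(7.9)(121.006) = 159451 J = 38110 cal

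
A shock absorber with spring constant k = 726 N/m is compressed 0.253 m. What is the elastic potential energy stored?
PE = ½kx² = ½(726)(0.253)² = 23.24 J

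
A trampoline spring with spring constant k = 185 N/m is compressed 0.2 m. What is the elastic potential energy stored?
PE = ½kx² = ½(185)(0.2)² = 3.7 J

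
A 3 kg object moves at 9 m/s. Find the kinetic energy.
KE = ½mv² = ½(3)(9)² = 121.5 J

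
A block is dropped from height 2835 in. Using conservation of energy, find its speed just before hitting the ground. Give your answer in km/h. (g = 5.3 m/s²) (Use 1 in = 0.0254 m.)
Convert to SI: h = 72.009 m
mgh = ½mv² ⇒ v = √(2gh) = √(2·5.3·72.009) = 27.6278 m/s = 99.46 km/h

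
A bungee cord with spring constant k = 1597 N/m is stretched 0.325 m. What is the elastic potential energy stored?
PE = ½kx² = ½(1597)(0.325)² = 84.34 J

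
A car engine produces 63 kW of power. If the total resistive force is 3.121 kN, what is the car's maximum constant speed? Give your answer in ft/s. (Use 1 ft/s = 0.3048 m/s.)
Convert to SI: F = 3121.0 N
P = Fv ⇒ v = P/F = 63000 W/3121.0 N = 20.1858 m/s = 66.23 ft/s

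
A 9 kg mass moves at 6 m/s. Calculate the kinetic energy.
KE = ½mv² = ½(9)(6)² = 162.0 J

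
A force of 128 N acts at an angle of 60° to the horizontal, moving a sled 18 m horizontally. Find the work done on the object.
W = F·d·cosθ = (128)(18)cos(60°) = 1152 J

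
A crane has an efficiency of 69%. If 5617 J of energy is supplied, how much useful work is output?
W_out = η·W_in = 0.69·5617 = 3875.73 J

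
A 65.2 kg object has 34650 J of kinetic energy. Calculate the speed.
v = √(2·KE/m) = √(2·34650/65.2) = 32.6 m/s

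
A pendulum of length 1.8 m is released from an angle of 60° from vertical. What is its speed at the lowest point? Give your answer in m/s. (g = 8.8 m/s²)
h = L(1 − cosθ) = 1.8(1 − cos60°) = 0.9 m
v = √(2gh) = √(2·8.8·0.9) = 3.98 m/s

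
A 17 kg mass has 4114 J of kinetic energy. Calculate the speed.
v = √(2·KE/m) = √(2·4114/17) = 22.0 m/s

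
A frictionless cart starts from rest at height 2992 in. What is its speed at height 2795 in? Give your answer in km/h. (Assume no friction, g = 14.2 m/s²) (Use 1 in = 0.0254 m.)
Convert to SI: h₁−h₂ = 5.0038 m
mgh₁ = mgh₂ + ½mv² ⇒ v = √(2g(h₁−h₂)) = √(2·14.2·5.0038) = 11.9209 m/s = 42.92 km/h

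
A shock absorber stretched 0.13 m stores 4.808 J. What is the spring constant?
k = 2·PE/x² = 2·4.808/(0.13)² = 569.0 N/m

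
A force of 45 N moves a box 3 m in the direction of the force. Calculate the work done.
W = F·d = (45)(3) = 135.0 J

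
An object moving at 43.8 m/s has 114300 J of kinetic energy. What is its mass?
m = 2·KE/v² = 2·114300/(43.8)² = 119.2 kg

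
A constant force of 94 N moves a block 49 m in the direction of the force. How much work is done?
W = F·d = (94)(49) = 4606 J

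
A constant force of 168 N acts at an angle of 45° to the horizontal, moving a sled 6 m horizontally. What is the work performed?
W = F·d·cosθ = (168)(6)cos(45°) = 712.8 J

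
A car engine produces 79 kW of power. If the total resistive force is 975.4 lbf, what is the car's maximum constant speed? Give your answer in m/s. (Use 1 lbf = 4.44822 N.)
Convert to SI: F = 4338.79 N
P = Fv ⇒ v = P/F = 79000 W/4338.79 N = 18.21 m/s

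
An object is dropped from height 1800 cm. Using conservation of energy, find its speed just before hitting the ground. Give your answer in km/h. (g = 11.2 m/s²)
Convert to SI: h = 18.0 m
mgh = ½mv² ⇒ v = √(2gh) = √(2·11.2·18.0) = 20.0798 m/s = 72.29 km/h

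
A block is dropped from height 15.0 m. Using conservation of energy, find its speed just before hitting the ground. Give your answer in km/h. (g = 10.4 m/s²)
mgh = ½mv² ⇒ v = √(2gh) = √(2·10.4·15.0) = 17.6635 m/s = 63.59 km/h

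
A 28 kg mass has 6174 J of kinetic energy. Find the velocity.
v = √(2·KE/m) = √(2·6174/28) = 21.0 m/s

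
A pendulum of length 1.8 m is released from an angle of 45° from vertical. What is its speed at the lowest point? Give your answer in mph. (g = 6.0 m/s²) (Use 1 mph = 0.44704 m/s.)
h = L(1 − cosθ) = 1.8(1 − cos45°) = 0.527208 m
v = √(2gh) = √(2·6.0·0.527208) = 2.51525 m/s = 5.626 mph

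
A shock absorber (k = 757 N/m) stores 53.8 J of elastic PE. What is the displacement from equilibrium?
x = √(2·PE/k) = √(2·53.8/757) = 0.377 m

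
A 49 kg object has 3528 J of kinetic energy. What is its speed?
v = √(2·KE/m) = √(2·3528/49) = 12.0 m/s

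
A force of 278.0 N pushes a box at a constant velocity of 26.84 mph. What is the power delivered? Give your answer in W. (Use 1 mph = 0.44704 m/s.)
Convert to SI: F = 278.0 N, v = 11.9986 m/s
P = Fv = (278.0)(11.9986) = 3336 W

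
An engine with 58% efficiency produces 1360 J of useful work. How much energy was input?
W_in = W_out/η = 1360/0.58 = 2345 J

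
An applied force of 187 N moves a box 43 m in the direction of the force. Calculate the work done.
W = F·d = (187)(43) = 8041 J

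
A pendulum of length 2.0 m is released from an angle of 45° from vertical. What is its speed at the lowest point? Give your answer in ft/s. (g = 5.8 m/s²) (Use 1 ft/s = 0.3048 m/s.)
h = L(1 − cosθ) = 2.0(1 − cos45°) = 0.585786 m
v = √(2gh) = √(2·5.8·0.585786) = 2.60675 m/s = 8.552 ft/s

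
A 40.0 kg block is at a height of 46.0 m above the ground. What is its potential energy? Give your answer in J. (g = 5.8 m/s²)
PE = mgh = (40.0)(5.8)(46.0) = 10670 J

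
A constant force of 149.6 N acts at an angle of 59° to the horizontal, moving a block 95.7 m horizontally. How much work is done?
W = F·d·cosθ = (149.6)(95.7)cos(59°) = 7374 J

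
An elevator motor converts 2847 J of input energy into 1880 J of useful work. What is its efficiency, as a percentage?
η = W_out/W_in = 1880/2847 = 66.03%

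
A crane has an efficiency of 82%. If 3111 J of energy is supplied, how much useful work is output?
W_out = η·W_in = 0.82·3111 = 2551.02 J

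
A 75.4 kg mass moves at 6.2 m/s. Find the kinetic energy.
KE = ½mv² = ½(75.4)(6.2)² = 1449 J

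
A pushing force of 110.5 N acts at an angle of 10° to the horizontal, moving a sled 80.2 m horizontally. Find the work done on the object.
W = F·d·cosθ = (110.5)(80.2)cos(10°) = 8727 J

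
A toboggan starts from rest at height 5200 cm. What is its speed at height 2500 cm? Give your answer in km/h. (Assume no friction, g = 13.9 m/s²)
Convert to SI: h₁−h₂ = 27.0 m
mgh₁ = mgh₂ + ½mv² ⇒ v = √(2g(h₁−h₂)) = √(2·13.9·27.0) = 27.3971 m/s = 98.63 km/h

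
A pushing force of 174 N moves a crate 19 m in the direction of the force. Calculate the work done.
W = F·d = (174)(19) = 3306 J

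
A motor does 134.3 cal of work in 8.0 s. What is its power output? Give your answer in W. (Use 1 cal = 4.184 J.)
Convert to SI: W = 561.911 J, t = 8.0 s
P = W/t = 561.911/8.0 = 70.24 W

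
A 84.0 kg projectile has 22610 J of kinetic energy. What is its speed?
v = √(2·KE/m) = √(2·22610/84.0) = 23.2 m/s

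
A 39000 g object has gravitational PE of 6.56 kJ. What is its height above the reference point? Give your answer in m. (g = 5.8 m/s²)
Convert to SI: m = 39.0 kg, PE = 6560.0 J
h = PE/(mg) = 6560.0/(39.0·5.8) = 29.0 m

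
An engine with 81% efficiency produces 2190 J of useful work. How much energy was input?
W_in = W_out/η = 2190/0.81 = 2704 J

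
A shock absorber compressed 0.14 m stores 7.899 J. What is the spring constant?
k = 2·PE/x² = 2·7.899/(0.14)² = 806.0 N/m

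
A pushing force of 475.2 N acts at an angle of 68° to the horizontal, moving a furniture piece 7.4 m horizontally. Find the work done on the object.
W = F·d·cosθ = (475.2)(7.4)cos(68°) = 1317 J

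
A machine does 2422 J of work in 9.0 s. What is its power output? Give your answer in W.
P = W/t = 2422.0/9.0 = 269.1 W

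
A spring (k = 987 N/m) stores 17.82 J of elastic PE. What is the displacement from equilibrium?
x = √(2·PE/k) = √(2·17.82/987) = 0.19 m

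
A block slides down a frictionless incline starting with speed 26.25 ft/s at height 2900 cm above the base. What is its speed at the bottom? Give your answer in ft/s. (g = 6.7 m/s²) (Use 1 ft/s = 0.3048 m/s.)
Convert to SI: v₀ = 8.001 m/s, h = 29.0 m
½mv₀² + mgh = ½mv² ⇒ v = √(v₀² + 2gh) = √(8.001² + 2·6.7·29.0) = 21.2748 m/s = 69.8 ft/s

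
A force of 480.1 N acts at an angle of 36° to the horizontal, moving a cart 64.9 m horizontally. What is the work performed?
W = F·d·cosθ = (480.1)(64.9)cos(36°) = 25210 J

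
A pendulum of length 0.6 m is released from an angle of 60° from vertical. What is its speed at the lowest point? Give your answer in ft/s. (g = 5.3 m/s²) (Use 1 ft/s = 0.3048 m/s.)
h = L(1 − cosθ) = 0.6(1 − cos60°) = 0.3 m
v = √(2gh) = √(2·5.3·0.3) = 1.78326 m/s = 5.851 ft/s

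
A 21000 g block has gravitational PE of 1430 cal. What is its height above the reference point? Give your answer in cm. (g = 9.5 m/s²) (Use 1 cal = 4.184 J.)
Convert to SI: m = 21.0 kg, PE = 5983.12 J
h = PE/(mg) = 5983.12/(21.0·9.5) = 29.9906 m = 2999 cm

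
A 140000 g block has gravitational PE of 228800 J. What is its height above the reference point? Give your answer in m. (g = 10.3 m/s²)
Convert to SI: m = 140.0 kg, PE = 228800 J
h = PE/(mg) = 228800/(140.0·10.3) = 158.7 m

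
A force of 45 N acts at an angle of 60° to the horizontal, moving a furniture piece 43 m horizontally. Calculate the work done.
W = F·d·cosθ = (45)(43)cos(60°) = 967.5 J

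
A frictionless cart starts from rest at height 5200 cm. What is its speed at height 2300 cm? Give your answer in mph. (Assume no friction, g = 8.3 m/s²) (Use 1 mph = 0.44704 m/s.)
Convert to SI: h₁−h₂ = 29.0 m
mgh₁ = mgh₂ + ½mv² ⇒ v = √(2g(h₁−h₂)) = √(2·8.3·29.0) = 21.9408 m/s = 49.08 mph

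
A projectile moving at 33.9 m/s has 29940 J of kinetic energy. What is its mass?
m = 2·KE/v² = 2·29940/(33.9)² = 52.11 kg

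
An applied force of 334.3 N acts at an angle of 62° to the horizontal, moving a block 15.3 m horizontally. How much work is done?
W = F·d·cosθ = (334.3)(15.3)cos(62°) = 2401 J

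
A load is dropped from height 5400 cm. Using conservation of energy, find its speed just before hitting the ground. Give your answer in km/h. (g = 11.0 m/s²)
Convert to SI: h = 54.0 m
mgh = ½mv² ⇒ v = √(2gh) = √(2·11.0·54.0) = 34.4674 m/s = 124.1 km/h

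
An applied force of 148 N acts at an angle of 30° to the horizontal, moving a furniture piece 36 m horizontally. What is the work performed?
W = F·d·cosθ = (148)(36)cos(30°) = 4614 J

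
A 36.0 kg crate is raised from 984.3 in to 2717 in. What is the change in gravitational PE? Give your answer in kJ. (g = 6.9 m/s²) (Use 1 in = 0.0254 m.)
Convert to SI: m = 36.0 kg, Δh = 44.0106 m
ΔPE = mgΔh = (36.0)(6.9)(44.0106) = 10932.2 J = 10.93 kJ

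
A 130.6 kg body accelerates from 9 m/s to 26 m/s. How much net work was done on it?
W = ΔKE = ½m(v₂² − v₁²) = ½(130.6)(26² − 9²) = 38853.5 J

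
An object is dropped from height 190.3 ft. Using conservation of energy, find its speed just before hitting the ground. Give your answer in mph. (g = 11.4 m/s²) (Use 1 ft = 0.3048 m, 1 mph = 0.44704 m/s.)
Convert to SI: h = 58.0034 m
mgh = ½mv² ⇒ v = √(2gh) = √(2·11.4·58.0034) = 36.3659 m/s = 81.35 mph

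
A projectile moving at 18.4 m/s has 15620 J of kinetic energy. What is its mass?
m = 2·KE/v² = 2·15620/(18.4)² = 92.27 kg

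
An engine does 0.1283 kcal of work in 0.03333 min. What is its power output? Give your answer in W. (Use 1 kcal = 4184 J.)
Convert to SI: W = 536.807 J, t = 1.9998 s
P = W/t = 536.807/1.9998 = 268.4 W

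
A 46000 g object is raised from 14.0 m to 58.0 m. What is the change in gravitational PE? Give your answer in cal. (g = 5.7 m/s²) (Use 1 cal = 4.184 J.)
Convert to SI: m = 46.0 kg, Δh = 44.0 m
ΔPE = mgΔh = (46.0)(5.7)(44.0) = 11536.8 J = 2757 cal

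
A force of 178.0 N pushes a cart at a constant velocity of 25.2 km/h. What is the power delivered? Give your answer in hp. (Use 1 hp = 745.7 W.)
Convert to SI: F = 178.0 N, v = 7.0 m/s
P = Fv = (178.0)(7.0) = 1246.0 W = 1.671 hp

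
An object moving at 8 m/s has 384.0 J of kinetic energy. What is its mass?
m = 2·KE/v² = 2·384.0/(8)² = 12.0 kg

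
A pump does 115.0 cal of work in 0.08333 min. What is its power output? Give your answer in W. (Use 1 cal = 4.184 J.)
Convert to SI: W = 481.16 J, t = 4.9998 s
P = W/t = 481.16/4.9998 = 96.24 W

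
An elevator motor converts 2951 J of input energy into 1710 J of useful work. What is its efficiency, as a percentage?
η = W_out/W_in = 1710/2951 = 57.95%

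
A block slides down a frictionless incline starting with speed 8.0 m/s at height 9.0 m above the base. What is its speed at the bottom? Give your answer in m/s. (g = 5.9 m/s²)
½mv₀² + mgh = ½mv² ⇒ v = √(v₀² + 2gh) = √(8.0² + 2·5.9·9.0) = 13.05 m/s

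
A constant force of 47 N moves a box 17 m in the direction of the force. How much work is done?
W = F·d = (47)(17) = 799.0 J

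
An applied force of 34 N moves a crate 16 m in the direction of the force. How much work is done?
W = F·d = (34)(16) = 544.0 J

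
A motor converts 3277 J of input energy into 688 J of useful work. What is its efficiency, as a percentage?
η = W_out/W_in = 688/3277 = 20.99%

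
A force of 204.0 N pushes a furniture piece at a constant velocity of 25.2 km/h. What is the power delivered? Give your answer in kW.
Convert to SI: F = 204.0 N, v = 7.0 m/s
P = Fv = (204.0)(7.0) = 1428.0 W = 1.428 kW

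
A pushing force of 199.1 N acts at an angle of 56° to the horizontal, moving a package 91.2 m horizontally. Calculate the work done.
W = F·d·cosθ = (199.1)(91.2)cos(56°) = 10150 J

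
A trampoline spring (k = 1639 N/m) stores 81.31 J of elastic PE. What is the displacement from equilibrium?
x = √(2·PE/k) = √(2·81.31/1639) = 0.315 m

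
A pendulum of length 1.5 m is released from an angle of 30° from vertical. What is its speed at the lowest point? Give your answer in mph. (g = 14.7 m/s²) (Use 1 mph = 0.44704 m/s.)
h = L(1 − cosθ) = 1.5(1 − cos30°) = 0.200962 m
v = √(2gh) = √(2·14.7·0.200962) = 2.4307 m/s = 5.437 mph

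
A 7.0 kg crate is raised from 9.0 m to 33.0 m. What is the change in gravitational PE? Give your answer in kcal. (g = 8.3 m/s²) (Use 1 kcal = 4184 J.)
ΔPE = mgΔh = (7.0)(8.3)(24.0) = 1394.4 J = 0.3333 kcal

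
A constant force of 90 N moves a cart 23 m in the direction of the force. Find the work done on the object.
W = F·d = (90)(23) = 2070 J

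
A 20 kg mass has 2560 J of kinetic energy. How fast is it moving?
v = √(2·KE/m) = √(2·2560/20) = 16.0 m/s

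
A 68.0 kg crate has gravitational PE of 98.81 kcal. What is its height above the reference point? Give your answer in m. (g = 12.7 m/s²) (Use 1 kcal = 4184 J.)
Convert to SI: m = 68.0 kg, PE = 413421 J
h = PE/(mg) = 413421/(68.0·12.7) = 478.7 m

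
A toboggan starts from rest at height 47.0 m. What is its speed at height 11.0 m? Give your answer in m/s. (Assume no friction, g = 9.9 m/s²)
mgh₁ = mgh₂ + ½mv² ⇒ v = √(2g(h₁−h₂)) = √(2·9.9·36.0) = 26.7 m/s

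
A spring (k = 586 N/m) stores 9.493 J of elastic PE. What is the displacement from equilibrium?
x = √(2·PE/k) = √(2·9.493/586) = 0.18 m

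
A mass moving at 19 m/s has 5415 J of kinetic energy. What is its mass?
m = 2·KE/v² = 2·5415/(19)² = 30.0 kg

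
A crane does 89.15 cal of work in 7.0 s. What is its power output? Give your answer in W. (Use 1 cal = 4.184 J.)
Convert to SI: W = 373.004 J, t = 7.0 s
P = W/t = 373.004/7.0 = 53.29 W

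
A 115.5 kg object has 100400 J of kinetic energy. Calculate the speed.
v = √(2·KE/m) = √(2·100400/115.5) = 41.7 m/s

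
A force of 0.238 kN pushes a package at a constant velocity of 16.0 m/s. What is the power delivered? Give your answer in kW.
Convert to SI: F = 238.0 N, v = 16.0 m/s
P = Fv = (238.0)(16.0) = 3808.0 W = 3.808 kW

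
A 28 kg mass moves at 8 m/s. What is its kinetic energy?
KE = ½mv² = ½(28)(8)² = 896.0 J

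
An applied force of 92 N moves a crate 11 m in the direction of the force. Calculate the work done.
W = F·d = (92)(11) = 1012 J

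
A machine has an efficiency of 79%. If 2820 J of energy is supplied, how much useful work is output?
W_out = η·W_in = 0.79·2820 = 2227.8 J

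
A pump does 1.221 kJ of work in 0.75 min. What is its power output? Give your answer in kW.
Convert to SI: W = 1221.0 J, t = 45.0 s
P = W/t = 1221.0/45.0 = 27.1333 W = 0.02713 kW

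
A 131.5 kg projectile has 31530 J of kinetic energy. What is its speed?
v = √(2·KE/m) = √(2·31530/131.5) = 21.9 m/s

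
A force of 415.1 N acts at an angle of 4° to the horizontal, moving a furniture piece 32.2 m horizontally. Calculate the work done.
W = F·d·cosθ = (415.1)(32.2)cos(4°) = 13330 J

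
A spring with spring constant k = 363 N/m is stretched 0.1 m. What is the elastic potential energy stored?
PE = ½kx² = ½(363)(0.1)² = 1.815 J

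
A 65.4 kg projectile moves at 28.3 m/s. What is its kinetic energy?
KE = ½mv² = ½(65.4)(28.3)² = 26190 J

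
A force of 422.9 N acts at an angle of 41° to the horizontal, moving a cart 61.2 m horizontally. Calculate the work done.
W = F·d·cosθ = (422.9)(61.2)cos(41°) = 19530 J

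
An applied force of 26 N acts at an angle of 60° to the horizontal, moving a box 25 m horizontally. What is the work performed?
W = F·d·cosθ = (26)(25)cos(60°) = 325.0 J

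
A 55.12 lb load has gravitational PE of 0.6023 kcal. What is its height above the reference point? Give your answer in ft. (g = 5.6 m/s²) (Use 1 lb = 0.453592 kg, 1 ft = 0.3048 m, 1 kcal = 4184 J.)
Convert to SI: m = 25.002 kg, PE = 2520.02 J
h = PE/(mg) = 2520.02/(25.002·5.6) = 17.9987 m = 59.05 ft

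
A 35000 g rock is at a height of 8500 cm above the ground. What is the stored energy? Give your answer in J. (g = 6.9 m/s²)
Convert to SI: m = 35.0 kg, h = 85.0 m
PE = mgh = (35.0)(6.9)(85.0) = 20530 J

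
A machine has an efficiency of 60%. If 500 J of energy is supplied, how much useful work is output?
W_out = η·W_in = 0.6·500 = 300.0 J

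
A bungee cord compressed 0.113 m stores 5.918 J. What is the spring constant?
k = 2·PE/x² = 2·5.918/(0.113)² = 926.9 N/m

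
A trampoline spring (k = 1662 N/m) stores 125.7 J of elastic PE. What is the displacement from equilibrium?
x = √(2·PE/k) = √(2·125.7/1662) = 0.3889 m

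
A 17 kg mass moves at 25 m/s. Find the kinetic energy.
KE = ½mv² = ½(17)(25)² = 5312.5 J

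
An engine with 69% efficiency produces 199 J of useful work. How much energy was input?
W_in = W_out/η = 199/0.69 = 288.4 J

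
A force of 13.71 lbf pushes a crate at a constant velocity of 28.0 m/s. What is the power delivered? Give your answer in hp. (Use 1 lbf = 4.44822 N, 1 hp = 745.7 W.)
Convert to SI: F = 60.9851 N, v = 28.0 m/s
P = Fv = (60.9851)(28.0) = 1707.58 W = 2.29 hp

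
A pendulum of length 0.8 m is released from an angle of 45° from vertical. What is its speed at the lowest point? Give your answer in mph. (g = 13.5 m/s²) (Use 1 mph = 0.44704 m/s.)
h = L(1 − cosθ) = 0.8(1 − cos45°) = 0.234315 m
v = √(2gh) = √(2·13.5·0.234315) = 2.51525 m/s = 5.626 mph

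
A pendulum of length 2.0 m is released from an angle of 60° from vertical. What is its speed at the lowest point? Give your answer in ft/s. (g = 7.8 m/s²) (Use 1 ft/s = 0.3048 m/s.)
h = L(1 − cosθ) = 2.0(1 − cos60°) = 1.0 m
v = √(2gh) = √(2·7.8·1.0) = 3.94968 m/s = 12.96 ft/s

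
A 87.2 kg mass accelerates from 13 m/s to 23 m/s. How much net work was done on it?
W = ΔKE = ½m(v₂² − v₁²) = ½(87.2)(23² − 13²) = 15696.0 J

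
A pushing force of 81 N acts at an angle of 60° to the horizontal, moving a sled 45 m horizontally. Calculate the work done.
W = F·d·cosθ = (81)(45)cos(60°) = 1823 J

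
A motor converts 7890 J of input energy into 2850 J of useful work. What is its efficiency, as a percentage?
η = W_out/W_in = 2850/7890 = 36.12%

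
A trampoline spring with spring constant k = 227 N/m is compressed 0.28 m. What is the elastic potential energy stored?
PE = ½kx² = ½(227)(0.28)² = 8.898 J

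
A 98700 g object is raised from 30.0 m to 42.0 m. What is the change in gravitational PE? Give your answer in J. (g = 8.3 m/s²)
Convert to SI: m = 98.7 kg, Δh = 12.0 m
ΔPE = mgΔh = (98.7)(8.3)(12.0) = 9831 J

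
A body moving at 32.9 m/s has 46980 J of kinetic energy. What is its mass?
m = 2·KE/v² = 2·46980/(32.9)² = 86.81 kg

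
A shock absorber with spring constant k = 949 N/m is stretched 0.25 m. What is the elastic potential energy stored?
PE = ½kx² = ½(949)(0.25)² = 29.66 J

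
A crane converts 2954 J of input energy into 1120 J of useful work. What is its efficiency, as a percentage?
η = W_out/W_in = 1120/2954 = 37.91%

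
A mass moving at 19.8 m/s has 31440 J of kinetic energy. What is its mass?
m = 2·KE/v² = 2·31440/(19.8)² = 160.4 kg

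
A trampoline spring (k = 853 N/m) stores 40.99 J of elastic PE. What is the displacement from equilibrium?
x = √(2·PE/k) = √(2·40.99/853) = 0.31 m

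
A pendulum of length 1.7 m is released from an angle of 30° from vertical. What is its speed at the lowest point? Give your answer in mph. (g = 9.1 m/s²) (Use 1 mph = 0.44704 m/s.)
h = L(1 − cosθ) = 1.7(1 − cos30°) = 0.227757 m
v = √(2gh) = √(2·9.1·0.227757) = 2.03597 m/s = 4.554 mph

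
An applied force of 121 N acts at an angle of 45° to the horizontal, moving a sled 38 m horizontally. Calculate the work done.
W = F·d·cosθ = (121)(38)cos(45°) = 3251 J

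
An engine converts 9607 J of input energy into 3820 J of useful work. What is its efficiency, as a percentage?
η = W_out/W_in = 3820/9607 = 39.76%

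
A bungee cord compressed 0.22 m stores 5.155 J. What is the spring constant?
k = 2·PE/x² = 2·5.155/(0.22)² = 213.0 N/m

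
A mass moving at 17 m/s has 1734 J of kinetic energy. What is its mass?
m = 2·KE/v² = 2·1734/(17)² = 12.0 kg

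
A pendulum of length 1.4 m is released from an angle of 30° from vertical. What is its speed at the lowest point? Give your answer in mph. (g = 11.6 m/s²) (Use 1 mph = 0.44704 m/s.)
h = L(1 − cosθ) = 1.4(1 − cos30°) = 0.187564 m
v = √(2gh) = √(2·11.6·0.187564) = 2.08602 m/s = 4.666 mph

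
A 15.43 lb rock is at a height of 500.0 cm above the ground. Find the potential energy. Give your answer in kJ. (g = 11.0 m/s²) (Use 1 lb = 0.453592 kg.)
Convert to SI: m = 6.99892 kg, h = 5.0 m
PE = mgh = (6.99892)(11.0)(5.0) = 384.941 J = 0.3849 kJ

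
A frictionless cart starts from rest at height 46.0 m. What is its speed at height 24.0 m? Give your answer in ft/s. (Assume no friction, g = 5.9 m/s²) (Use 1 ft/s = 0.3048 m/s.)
mgh₁ = mgh₂ + ½mv² ⇒ v = √(2g(h₁−h₂)) = √(2·5.9·22.0) = 16.1121 m/s = 52.86 ft/s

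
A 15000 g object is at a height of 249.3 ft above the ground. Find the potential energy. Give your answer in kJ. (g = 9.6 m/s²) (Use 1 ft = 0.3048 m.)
Convert to SI: m = 15.0 kg, h = 75.9866 m
PE = mgh = (15.0)(9.6)(75.9866) = 10942.1 J = 10.94 kJ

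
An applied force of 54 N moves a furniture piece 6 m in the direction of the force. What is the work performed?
W = F·d = (54)(6) = 324.0 J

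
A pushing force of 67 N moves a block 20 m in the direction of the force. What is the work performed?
W = F·d = (67)(20) = 1340 J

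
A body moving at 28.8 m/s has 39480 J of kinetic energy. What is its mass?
m = 2·KE/v² = 2·39480/(28.8)² = 95.2 kg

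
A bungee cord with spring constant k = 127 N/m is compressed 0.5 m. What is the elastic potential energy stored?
PE = ½kx² = ½(127)(0.5)² = 15.88 J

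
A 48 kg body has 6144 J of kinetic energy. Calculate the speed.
v = √(2·KE/m) = √(2·6144/48) = 16.0 m/s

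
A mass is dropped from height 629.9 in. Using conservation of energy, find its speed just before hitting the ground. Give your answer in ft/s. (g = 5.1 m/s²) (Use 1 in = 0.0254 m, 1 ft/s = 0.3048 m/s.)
Convert to SI: h = 15.9995 m
mgh = ½mv² ⇒ v = √(2gh) = √(2·5.1·15.9995) = 12.7748 m/s = 41.91 ft/s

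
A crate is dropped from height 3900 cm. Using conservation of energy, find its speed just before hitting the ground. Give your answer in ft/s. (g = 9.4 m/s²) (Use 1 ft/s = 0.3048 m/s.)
Convert to SI: h = 39.0 m
mgh = ½mv² ⇒ v = √(2gh) = √(2·9.4·39.0) = 27.0777 m/s = 88.84 ft/s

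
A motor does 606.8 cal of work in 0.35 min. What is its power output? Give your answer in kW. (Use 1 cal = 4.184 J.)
Convert to SI: W = 2538.85 J, t = 21.0 s
P = W/t = 2538.85/21.0 = 120.898 W = 0.1209 kW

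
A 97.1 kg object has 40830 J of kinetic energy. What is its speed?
v = √(2·KE/m) = √(2·40830/97.1) = 29.0 m/s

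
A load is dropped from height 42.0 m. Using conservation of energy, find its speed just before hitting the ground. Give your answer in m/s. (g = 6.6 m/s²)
mgh = ½mv² ⇒ v = √(2gh) = √(2·6.6·42.0) = 23.55 m/s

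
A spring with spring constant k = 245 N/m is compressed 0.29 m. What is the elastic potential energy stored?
PE = ½kx² = ½(245)(0.29)² = 10.3 J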